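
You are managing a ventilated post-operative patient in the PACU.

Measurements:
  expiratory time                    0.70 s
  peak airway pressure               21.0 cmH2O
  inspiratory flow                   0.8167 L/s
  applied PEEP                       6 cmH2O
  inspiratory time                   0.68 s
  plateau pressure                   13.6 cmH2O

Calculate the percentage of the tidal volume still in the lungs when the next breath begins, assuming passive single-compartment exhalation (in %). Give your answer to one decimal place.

34.7

Vt = flow × Ti = 0.8167 L/s × 0.68 s × 1000 mL/L = 555.36 mL.
R = (PIP − Pplat)/V̇ = (21.0 − 13.6) / 0.8167 = 7.4/0.8167 = 9.061 cmH2O·s/L.
C = Vt/(Pplat − PEEP) = 555.36 / (13.6 − 6) = 555.36/7.6 = 73.074 mL/cmH2O.
τ = R × C = 9.061 × 0.07307 L/cmH2O = 0.6621 s.
Fraction remaining at end-expiration = e^(−Te/τ) = e^(−0.70/0.6621) = 0.3474 → 34.74%.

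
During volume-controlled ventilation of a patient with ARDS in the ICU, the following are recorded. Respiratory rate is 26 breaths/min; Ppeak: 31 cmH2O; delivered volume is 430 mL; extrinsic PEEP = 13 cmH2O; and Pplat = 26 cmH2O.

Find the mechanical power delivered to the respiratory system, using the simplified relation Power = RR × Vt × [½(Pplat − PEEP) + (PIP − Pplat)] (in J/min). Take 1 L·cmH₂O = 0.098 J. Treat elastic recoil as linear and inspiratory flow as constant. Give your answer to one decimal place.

Per-breath work = Vt × [½(Pplat−PEEP) + (PIP−Pplat)] = 0.430 × [0.5×13.0 + 5.0] = 0.430 × 11.5 = 4.945 L·cmH2O.
Power = 26 × 4.945 = 128.57 L·cmH2O/min.
× 0.098 J/(L·cmH2O) → 12.6 J/min.

12.6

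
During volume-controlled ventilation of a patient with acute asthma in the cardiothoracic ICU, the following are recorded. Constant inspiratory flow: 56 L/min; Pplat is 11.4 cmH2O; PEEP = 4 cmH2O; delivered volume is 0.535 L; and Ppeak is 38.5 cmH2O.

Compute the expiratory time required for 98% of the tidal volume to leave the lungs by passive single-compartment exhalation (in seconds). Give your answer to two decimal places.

Flow: 56 L/min ÷ 60 = 0.9333 L/s.
R = (PIP − Pplat)/V̇ = (38.5 − 11.4) / 0.9333 = 27.1/0.9333 = 29.037 cmH2O·s/L.
C = Vt/(Pplat − PEEP) = 535.0 / (11.4 − 4) = 535.0/7.4 = 72.297 mL/cmH2O.
τ = R × C = 29.037 × 0.0723 L/cmH2O = 2.099 s.
t = −τ·ln(1 − 0.98) = −2.099·ln(0.02) = 8.211 s.

8.21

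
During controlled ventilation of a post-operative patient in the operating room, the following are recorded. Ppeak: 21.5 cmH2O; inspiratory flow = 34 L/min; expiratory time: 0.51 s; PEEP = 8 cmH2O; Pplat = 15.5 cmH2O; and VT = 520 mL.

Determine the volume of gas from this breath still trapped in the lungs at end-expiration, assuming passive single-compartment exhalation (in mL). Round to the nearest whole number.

260

Flow: 34 L/min ÷ 60 = 0.5667 L/s.
R = (PIP − Pplat)/V̇ = (21.5 − 15.5) / 0.5667 = 6.0/0.5667 = 10.588 cmH2O·s/L.
C = Vt/(Pplat − PEEP) = 520.0 / (15.5 − 8) = 520.0/7.5 = 69.333 mL/cmH2O.
τ = R × C = 10.588 × 0.06933 L/cmH2O = 0.7341 s.
Fraction remaining = e^(−Te/τ) = e^(−0.51/0.7341) = 0.4992.
Trapped volume = 520.0 × 0.4992 = 259.58 mL.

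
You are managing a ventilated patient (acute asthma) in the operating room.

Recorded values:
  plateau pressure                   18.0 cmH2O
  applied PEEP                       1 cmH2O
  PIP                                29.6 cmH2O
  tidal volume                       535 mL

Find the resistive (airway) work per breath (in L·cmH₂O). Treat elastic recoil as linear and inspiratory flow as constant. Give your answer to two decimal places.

6.21

With constant inspiratory flow the resistive pressure is constant at PIP − Pplat = 29.6 − 18.0 = 11.6 cmH2O, so resistive work = 11.6 × 0.535 = 6.206 L·cmH2O.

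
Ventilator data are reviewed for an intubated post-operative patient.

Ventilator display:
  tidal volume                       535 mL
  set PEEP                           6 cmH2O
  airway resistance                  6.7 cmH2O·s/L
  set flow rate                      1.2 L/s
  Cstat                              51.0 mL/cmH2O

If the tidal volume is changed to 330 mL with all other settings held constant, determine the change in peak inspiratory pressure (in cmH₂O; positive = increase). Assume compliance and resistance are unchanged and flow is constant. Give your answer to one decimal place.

-4.0

PIP = Vt/C + R·V̇ + PEEP (constant-flow equation of motion).
Only the elastic term changes: ΔPIP = ΔVt / C = (330 − 535) / 51.0 = -4.02 cmH2O.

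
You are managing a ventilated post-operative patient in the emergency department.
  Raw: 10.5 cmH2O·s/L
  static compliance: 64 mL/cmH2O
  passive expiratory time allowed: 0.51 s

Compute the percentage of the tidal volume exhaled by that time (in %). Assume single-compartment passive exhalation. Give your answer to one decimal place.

53.2

τ = R × C = 10.5 × 64 mL/cmH2O = 10.5 × 0.064 L/cmH2O = 0.672 s.
Passive exhalation: V(t)/V₀ = e^(−t/τ) = e^(−0.51/0.672) = 0.4682.
Fraction exhaled = 1 − 0.4682 = 0.5318 → 53.18%.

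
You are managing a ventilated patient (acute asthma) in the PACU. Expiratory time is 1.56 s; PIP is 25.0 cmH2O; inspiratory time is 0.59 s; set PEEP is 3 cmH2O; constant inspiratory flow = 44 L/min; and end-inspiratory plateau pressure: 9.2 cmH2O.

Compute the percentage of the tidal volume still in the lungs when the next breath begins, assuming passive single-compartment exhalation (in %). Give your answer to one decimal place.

35.4

Flow: 44 L/min ÷ 60 = 0.7333 L/s.
Vt = flow × Ti = 0.7333 L/s × 0.59 s × 1000 mL/L = 432.65 mL.
R = (PIP − Pplat)/V̇ = (25.0 − 9.2) / 0.7333 = 15.8/0.7333 = 21.546 cmH2O·s/L.
C = Vt/(Pplat − PEEP) = 432.65 / (9.2 − 3) = 432.65/6.2 = 69.782 mL/cmH2O.
τ = R × C = 21.546 × 0.06978 L/cmH2O = 1.503 s.
Fraction remaining at end-expiration = e^(−Te/τ) = e^(−1.56/1.503) = 0.3542 → 35.42%.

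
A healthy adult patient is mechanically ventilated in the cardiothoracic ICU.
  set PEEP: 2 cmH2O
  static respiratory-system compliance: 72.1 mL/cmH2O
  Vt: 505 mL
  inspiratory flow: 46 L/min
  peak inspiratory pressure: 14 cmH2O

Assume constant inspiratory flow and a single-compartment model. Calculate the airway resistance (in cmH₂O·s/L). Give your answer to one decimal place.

Flow: 46 L/min ÷ 60 = 0.7667 L/s.
Equation of motion (constant flow): PIP = Vt/C + R·V̇ + PEEP.
R·V̇ = PIP − Vt/C − PEEP = 14 − 505/72.1 − 2 = 14 − 7.004 − 2 = 4.996 cmH2O.
R = 4.996 / 0.7667 = 6.516 cmH2O·s/L.

6.5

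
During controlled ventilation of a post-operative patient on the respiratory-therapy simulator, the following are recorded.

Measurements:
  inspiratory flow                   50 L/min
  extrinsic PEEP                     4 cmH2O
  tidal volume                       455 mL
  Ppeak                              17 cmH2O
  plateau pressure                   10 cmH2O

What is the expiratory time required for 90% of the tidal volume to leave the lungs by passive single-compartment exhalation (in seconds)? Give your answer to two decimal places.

1.47

Flow: 50 L/min ÷ 60 = 0.8333 L/s.
R = (PIP − Pplat)/V̇ = (17 − 10) / 0.8333 = 7.0/0.8333 = 8.4 cmH2O·s/L.
C = Vt/(Pplat − PEEP) = 455.0 / (10 − 4) = 455.0/6.0 = 75.833 mL/cmH2O.
τ = R × C = 8.4 × 0.07583 L/cmH2O = 0.637 s.
t = −τ·ln(1 − 0.90) = −0.637·ln(0.1) = 1.467 s.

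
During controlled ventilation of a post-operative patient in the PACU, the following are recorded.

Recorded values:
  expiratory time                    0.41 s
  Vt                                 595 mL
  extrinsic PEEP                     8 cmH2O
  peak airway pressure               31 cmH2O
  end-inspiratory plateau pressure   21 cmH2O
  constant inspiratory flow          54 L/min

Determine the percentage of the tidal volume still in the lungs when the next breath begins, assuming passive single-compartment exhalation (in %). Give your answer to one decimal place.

Flow: 54 L/min ÷ 60 = 0.9 L/s.
R = (PIP − Pplat)/V̇ = (31 − 21) / 0.9 = 10.0/0.9 = 11.111 cmH2O·s/L.
C = Vt/(Pplat − PEEP) = 595.0 / (21 − 8) = 595.0/13.0 = 45.769 mL/cmH2O.
τ = R × C = 11.111 × 0.04577 L/cmH2O = 0.5086 s.
Fraction remaining at end-expiration = e^(−Te/τ) = e^(−0.41/0.5086) = 0.4466 → 44.66%.

44.7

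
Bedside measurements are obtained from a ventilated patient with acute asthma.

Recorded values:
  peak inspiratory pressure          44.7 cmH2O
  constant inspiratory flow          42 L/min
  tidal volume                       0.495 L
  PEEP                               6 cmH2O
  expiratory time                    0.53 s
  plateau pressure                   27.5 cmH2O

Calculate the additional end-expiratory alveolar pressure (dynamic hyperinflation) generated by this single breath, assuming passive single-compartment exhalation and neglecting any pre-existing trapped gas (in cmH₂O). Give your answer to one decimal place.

Flow: 42 L/min ÷ 60 = 0.7 L/s.
R = (PIP − Pplat)/V̇ = (44.7 − 27.5) / 0.7 = 17.2/0.7 = 24.571 cmH2O·s/L.
C = Vt/(Pplat − PEEP) = 495.0 / (27.5 − 6) = 495.0/21.5 = 23.023 mL/cmH2O.
τ = R × C = 24.571 × 0.02302 L/cmH2O = 0.5656 s.
Fraction remaining = e^(−Te/τ) = e^(−0.53/0.5656) = 0.3918; trapped volume = 495.0 × 0.3918 = 193.94 mL.
Additional alveolar pressure from trapping ≈ V_trapped / C = 193.94 / 23.023 = 8.424 cmH2O.

8.4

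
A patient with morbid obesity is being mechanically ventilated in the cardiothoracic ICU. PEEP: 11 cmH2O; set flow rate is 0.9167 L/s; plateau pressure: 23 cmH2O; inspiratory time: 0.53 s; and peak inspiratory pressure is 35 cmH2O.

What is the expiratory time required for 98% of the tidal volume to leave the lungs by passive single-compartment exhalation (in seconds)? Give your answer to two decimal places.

Vt = flow × Ti = 0.9167 L/s × 0.53 s × 1000 mL/L = 485.85 mL.
R = (PIP − Pplat)/V̇ = (35 − 23) / 0.9167 = 12.0/0.9167 = 13.09 cmH2O·s/L.
C = Vt/(Pplat − PEEP) = 485.85 / (23 − 11) = 485.85/12.0 = 40.488 mL/cmH2O.
τ = R × C = 13.09 × 0.04049 L/cmH2O = 0.53 s.
t = −τ·ln(1 − 0.98) = −0.53·ln(0.02) = 2.073 s.

2.07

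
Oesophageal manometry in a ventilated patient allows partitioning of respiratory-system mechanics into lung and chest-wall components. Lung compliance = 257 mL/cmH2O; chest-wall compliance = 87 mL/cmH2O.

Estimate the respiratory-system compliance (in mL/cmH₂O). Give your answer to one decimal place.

Lung and chest wall are elastances in series: 1/Crs = 1/CL + 1/Ccw.
1/Crs = 1/257 + 1/87 = 0.01539.
Crs = 64.977 mL/cmH2O.

65.0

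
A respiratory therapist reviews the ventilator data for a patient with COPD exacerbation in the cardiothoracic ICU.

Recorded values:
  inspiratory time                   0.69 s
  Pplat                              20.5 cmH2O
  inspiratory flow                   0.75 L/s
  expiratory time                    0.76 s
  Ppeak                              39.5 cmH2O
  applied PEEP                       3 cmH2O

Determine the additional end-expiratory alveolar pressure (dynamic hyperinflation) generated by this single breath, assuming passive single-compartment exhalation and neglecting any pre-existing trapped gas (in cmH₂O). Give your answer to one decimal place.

Vt = flow × Ti = 0.75 L/s × 0.69 s × 1000 mL/L = 517.5 mL.
R = (PIP − Pplat)/V̇ = (39.5 − 20.5) / 0.75 = 19.0/0.75 = 25.333 cmH2O·s/L.
C = Vt/(Pplat − PEEP) = 517.5 / (20.5 − 3) = 517.5/17.5 = 29.571 mL/cmH2O.
τ = R × C = 25.333 × 0.02957 L/cmH2O = 0.7491 s.
Fraction remaining = e^(−Te/τ) = e^(−0.76/0.7491) = 0.3626; trapped volume = 517.5 × 0.3626 = 187.65 mL.
Additional alveolar pressure from trapping ≈ V_trapped / C = 187.65 / 29.571 = 6.346 cmH2O.

6.3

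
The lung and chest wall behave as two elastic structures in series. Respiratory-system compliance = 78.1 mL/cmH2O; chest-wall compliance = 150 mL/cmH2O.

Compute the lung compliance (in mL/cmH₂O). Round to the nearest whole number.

1/CL = 1/Crs − 1/Ccw.
1/CL = 1/78.1 − 1/150 = 0.006137.
CL = 162.95 mL/cmH2O.

163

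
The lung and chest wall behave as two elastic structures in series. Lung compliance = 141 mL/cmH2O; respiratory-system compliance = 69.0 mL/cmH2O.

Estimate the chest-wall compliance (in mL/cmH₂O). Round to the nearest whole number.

135

1/Ccw = 1/Crs − 1/CL.
1/Ccw = 1/69.0 − 1/141 = 0.007401.
Ccw = 135.12 mL/cmH2O.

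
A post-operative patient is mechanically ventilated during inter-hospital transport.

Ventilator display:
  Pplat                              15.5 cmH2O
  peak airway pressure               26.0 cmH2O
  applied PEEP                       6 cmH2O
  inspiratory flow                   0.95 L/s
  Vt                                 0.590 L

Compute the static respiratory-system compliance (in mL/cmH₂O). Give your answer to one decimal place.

62.1

Cstat = Vt / (Pplat − PEEP) = 590 / (15.5 − 6) = 590 / 9.5 = 62.105 mL/cmH2O.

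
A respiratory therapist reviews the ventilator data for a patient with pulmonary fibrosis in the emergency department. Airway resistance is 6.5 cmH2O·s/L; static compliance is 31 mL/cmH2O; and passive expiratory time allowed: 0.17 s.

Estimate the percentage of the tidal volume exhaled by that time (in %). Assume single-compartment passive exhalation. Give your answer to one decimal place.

57.0

τ = R × C = 6.5 × 31 mL/cmH2O = 6.5 × 0.031 L/cmH2O = 0.2015 s.
Passive exhalation: V(t)/V₀ = e^(−t/τ) = e^(−0.17/0.2015) = 0.4301.
Fraction exhaled = 1 − 0.4301 = 0.5699 → 56.99%.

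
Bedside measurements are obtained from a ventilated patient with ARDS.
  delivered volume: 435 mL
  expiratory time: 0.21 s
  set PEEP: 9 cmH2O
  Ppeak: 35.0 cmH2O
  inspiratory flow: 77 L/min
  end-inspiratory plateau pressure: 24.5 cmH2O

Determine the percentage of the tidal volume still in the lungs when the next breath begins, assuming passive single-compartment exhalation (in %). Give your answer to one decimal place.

40.1

Flow: 77 L/min ÷ 60 = 1.2833 L/s.
R = (PIP − Pplat)/V̇ = (35.0 − 24.5) / 1.2833 = 10.5/1.2833 = 8.182 cmH2O·s/L.
C = Vt/(Pplat − PEEP) = 435.0 / (24.5 − 9) = 435.0/15.5 = 28.065 mL/cmH2O.
τ = R × C = 8.182 × 0.02807 L/cmH2O = 0.2297 s.
Fraction remaining at end-expiration = e^(−Te/τ) = e^(−0.21/0.2297) = 0.4008 → 40.08%.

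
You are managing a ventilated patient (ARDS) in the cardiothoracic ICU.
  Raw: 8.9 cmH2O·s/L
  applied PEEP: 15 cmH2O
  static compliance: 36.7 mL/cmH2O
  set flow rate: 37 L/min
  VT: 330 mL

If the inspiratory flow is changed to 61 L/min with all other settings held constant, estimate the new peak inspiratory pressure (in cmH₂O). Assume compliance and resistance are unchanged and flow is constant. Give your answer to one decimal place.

Flow: 37 L/min ÷ 60 = 0.6167 L/s.
New flow: 61 L/min ÷ 60 = 1.0167 L/s.
PIP = Vt/C + R·V̇ + PEEP (constant-flow equation of motion).
Only the resistive term changes: ΔPIP = R × ΔV̇ = 8.9 × (1.0167 − 0.6167) = 8.9 × 0.4 = 3.56 cmH2O.
Original PIP = 330/36.7 + 8.9×0.6167 + 15 = 29.48 cmH2O; new PIP = 29.48 + (3.56) = 33.04 cmH2O.

33.0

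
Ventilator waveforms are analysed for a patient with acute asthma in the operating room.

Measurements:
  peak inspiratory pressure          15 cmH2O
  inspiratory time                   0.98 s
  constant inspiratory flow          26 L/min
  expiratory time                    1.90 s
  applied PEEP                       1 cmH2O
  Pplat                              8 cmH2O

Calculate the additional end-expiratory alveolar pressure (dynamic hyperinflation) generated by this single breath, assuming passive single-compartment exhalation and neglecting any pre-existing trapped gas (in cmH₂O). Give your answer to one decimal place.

Flow: 26 L/min ÷ 60 = 0.4333 L/s.
Vt = flow × Ti = 0.4333 L/s × 0.98 s × 1000 mL/L = 424.63 mL.
R = (PIP − Pplat)/V̇ = (15 − 8) / 0.4333 = 7.0/0.4333 = 16.155 cmH2O·s/L.
C = Vt/(Pplat − PEEP) = 424.63 / (8 − 1) = 424.63/7.0 = 60.661 mL/cmH2O.
τ = R × C = 16.155 × 0.06066 L/cmH2O = 0.98 s.
Fraction remaining = e^(−Te/τ) = e^(−1.90/0.98) = 0.1439; trapped volume = 424.63 × 0.1439 = 61.104 mL.
Additional alveolar pressure from trapping ≈ V_trapped / C = 61.104 / 60.661 = 1.007 cmH2O.

1.0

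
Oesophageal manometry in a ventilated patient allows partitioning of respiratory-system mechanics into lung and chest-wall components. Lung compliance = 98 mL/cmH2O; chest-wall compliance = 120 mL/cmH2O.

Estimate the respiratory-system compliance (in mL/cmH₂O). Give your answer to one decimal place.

Lung and chest wall are elastances in series: 1/Crs = 1/CL + 1/Ccw.
1/Crs = 1/98 + 1/120 = 0.01854.
Crs = 53.937 mL/cmH2O.

53.9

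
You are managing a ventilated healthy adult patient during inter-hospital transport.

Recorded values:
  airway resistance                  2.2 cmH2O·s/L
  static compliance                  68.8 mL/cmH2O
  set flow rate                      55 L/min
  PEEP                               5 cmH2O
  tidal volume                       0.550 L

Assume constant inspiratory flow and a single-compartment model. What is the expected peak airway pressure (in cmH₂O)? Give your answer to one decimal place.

15.0

Flow: 55 L/min ÷ 60 = 0.9167 L/s.
Equation of motion (constant flow): PIP = Vt/C + R·V̇ + PEEP.
PIP = 550/68.8 + 2.2×0.9167 + 5 = 7.994 + 2.017 + 5 = 15.011 cmH2O.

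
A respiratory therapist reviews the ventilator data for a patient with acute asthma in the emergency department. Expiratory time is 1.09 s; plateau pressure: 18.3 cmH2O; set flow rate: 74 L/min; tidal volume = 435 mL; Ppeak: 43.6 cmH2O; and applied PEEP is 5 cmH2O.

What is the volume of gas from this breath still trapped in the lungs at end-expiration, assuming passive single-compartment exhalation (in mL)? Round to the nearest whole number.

Flow: 74 L/min ÷ 60 = 1.2333 L/s.
R = (PIP − Pplat)/V̇ = (43.6 − 18.3) / 1.2333 = 25.3/1.2333 = 20.514 cmH2O·s/L.
C = Vt/(Pplat − PEEP) = 435.0 / (18.3 − 5) = 435.0/13.3 = 32.707 mL/cmH2O.
τ = R × C = 20.514 × 0.03271 L/cmH2O = 0.671 s.
Fraction remaining = e^(−Te/τ) = e^(−1.09/0.671) = 0.197.
Trapped volume = 435.0 × 0.197 = 85.695 mL.

86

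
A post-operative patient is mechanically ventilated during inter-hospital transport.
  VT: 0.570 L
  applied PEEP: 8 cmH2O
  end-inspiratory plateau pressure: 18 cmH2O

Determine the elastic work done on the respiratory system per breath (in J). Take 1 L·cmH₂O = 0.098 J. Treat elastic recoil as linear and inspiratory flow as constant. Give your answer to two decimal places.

Elastic work ≈ ½ × (Pplat − PEEP) × Vt = 0.5 × (18 − 8) × 0.570 L = 0.5 × 10.0 × 0.570 = 2.85 L·cmH2O.
× 0.098 J/(L·cmH2O) → 0.2793 J.

0.28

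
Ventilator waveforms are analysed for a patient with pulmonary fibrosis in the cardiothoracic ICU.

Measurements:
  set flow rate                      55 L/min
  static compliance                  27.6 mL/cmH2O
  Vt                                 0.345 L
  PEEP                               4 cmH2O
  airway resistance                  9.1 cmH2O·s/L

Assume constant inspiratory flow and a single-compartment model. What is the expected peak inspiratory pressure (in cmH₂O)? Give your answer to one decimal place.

Flow: 55 L/min ÷ 60 = 0.9167 L/s.
Equation of motion (constant flow): PIP = Vt/C + R·V̇ + PEEP.
PIP = 345/27.6 + 9.1×0.9167 + 4 = 12.5 + 8.342 + 4 = 24.842 cmH2O.

24.8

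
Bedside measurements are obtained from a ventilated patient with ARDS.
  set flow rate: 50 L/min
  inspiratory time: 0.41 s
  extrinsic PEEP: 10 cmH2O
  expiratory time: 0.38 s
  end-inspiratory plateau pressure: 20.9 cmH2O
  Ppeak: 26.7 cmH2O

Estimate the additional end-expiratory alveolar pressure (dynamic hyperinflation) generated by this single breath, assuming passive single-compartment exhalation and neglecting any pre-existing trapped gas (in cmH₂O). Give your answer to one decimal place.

1.9

Flow: 50 L/min ÷ 60 = 0.8333 L/s.
Vt = flow × Ti = 0.8333 L/s × 0.41 s × 1000 mL/L = 341.65 mL.
R = (PIP − Pplat)/V̇ = (26.7 − 20.9) / 0.8333 = 5.8/0.8333 = 6.96 cmH2O·s/L.
C = Vt/(Pplat − PEEP) = 341.65 / (20.9 − 10) = 341.65/10.9 = 31.344 mL/cmH2O.
τ = R × C = 6.96 × 0.03134 L/cmH2O = 0.2181 s.
Fraction remaining = e^(−Te/τ) = e^(−0.38/0.2181) = 0.1751; trapped volume = 341.65 × 0.1751 = 59.823 mL.
Additional alveolar pressure from trapping ≈ V_trapped / C = 59.823 / 31.344 = 1.909 cmH2O.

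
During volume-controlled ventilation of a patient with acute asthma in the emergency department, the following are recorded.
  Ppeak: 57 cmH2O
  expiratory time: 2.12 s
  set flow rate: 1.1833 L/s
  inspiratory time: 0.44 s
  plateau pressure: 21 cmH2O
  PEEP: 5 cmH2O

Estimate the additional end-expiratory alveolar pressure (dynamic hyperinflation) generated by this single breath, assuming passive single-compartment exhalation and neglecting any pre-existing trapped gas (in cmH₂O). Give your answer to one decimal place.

Vt = flow × Ti = 1.1833 L/s × 0.44 s × 1000 mL/L = 520.65 mL.
R = (PIP − Pplat)/V̇ = (57 − 21) / 1.1833 = 36.0/1.1833 = 30.423 cmH2O·s/L.
C = Vt/(Pplat − PEEP) = 520.65 / (21 − 5) = 520.65/16.0 = 32.541 mL/cmH2O.
τ = R × C = 30.423 × 0.03254 L/cmH2O = 0.99 s.
Fraction remaining = e^(−Te/τ) = e^(−2.12/0.99) = 0.1175; trapped volume = 520.65 × 0.1175 = 61.176 mL.
Additional alveolar pressure from trapping ≈ V_trapped / C = 61.176 / 32.541 = 1.88 cmH2O.

1.9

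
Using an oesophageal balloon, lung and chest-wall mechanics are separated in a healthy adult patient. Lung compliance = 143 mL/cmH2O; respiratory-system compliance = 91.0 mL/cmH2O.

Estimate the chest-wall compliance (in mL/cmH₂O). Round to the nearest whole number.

1/Ccw = 1/Crs − 1/CL.
1/Ccw = 1/91.0 − 1/143 = 0.003996.
Ccw = 250.25 mL/cmH2O.

250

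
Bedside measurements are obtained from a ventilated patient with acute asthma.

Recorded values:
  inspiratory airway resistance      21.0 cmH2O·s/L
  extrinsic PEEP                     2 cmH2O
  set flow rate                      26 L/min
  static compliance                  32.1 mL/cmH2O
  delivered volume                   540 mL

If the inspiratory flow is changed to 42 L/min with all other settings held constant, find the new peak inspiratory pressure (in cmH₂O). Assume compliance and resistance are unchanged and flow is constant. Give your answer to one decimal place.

Flow: 26 L/min ÷ 60 = 0.4333 L/s.
New flow: 42 L/min ÷ 60 = 0.7 L/s.
PIP = Vt/C + R·V̇ + PEEP (constant-flow equation of motion).
Only the resistive term changes: ΔPIP = R × ΔV̇ = 21.0 × (0.7 − 0.4333) = 21.0 × 0.2667 = 5.601 cmH2O.
Original PIP = 540/32.1 + 21.0×0.4333 + 2 = 27.922 cmH2O; new PIP = 27.922 + (5.601) = 33.523 cmH2O.

33.5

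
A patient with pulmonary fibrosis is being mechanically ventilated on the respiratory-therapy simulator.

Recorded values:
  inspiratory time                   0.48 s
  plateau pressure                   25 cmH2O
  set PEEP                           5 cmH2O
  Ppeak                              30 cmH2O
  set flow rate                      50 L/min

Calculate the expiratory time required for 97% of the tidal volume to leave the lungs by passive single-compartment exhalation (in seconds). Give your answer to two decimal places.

0.42

Flow: 50 L/min ÷ 60 = 0.8333 L/s.
Vt = flow × Ti = 0.8333 L/s × 0.48 s × 1000 mL/L = 399.98 mL.
R = (PIP − Pplat)/V̇ = (30 − 25) / 0.8333 = 5.0/0.8333 = 6.0 cmH2O·s/L.
C = Vt/(Pplat − PEEP) = 399.98 / (25 − 5) = 399.98/20.0 = 19.999 mL/cmH2O.
τ = R × C = 6.0 × 0.02 L/cmH2O = 0.12 s.
t = −τ·ln(1 − 0.97) = −0.12·ln(0.03) = 0.4208 s.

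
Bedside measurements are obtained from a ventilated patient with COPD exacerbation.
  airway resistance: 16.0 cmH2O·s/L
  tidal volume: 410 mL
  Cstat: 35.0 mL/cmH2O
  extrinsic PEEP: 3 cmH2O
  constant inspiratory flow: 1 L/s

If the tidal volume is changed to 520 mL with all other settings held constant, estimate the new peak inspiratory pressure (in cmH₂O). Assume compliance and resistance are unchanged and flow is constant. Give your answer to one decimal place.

33.9

PIP = Vt/C + R·V̇ + PEEP (constant-flow equation of motion).
Only the elastic term changes: ΔPIP = ΔVt / C = (520 − 410) / 35.0 = 3.143 cmH2O.
Original PIP = 410/35.0 + 16.0×1 + 3 = 30.714 cmH2O; new PIP = 30.714 + (3.143) = 33.857 cmH2O.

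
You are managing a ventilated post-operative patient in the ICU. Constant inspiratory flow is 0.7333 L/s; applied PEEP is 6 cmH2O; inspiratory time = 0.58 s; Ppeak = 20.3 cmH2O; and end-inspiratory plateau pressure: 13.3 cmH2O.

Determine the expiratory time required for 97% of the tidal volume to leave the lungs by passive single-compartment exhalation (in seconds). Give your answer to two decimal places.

1.95

Vt = flow × Ti = 0.7333 L/s × 0.58 s × 1000 mL/L = 425.31 mL.
R = (PIP − Pplat)/V̇ = (20.3 − 13.3) / 0.7333 = 7.0/0.7333 = 9.546 cmH2O·s/L.
C = Vt/(Pplat − PEEP) = 425.31 / (13.3 − 6) = 425.31/7.3 = 58.262 mL/cmH2O.
τ = R × C = 9.546 × 0.05826 L/cmH2O = 0.5561 s.
t = −τ·ln(1 − 0.97) = −0.5561·ln(0.03) = 1.95 s.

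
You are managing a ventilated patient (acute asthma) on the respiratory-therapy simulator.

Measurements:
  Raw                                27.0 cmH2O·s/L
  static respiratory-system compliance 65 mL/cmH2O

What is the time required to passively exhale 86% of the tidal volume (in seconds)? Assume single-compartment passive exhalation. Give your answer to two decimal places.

τ = R × C = 27.0 × 65 mL/cmH2O = 27.0 × 0.065 L/cmH2O = 1.755 s.
Exhaled fraction f = 1 − e^(−t/τ) → t = −τ·ln(1 − f) = −1.755·ln(0.14) = 3.451 s.

3.45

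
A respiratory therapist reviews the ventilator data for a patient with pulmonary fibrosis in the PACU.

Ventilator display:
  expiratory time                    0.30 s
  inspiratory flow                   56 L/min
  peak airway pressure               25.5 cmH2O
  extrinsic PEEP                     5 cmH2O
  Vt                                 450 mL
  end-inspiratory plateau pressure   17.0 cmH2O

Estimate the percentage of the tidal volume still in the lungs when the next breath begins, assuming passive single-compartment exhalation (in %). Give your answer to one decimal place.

Flow: 56 L/min ÷ 60 = 0.9333 L/s.
R = (PIP − Pplat)/V̇ = (25.5 − 17.0) / 0.9333 = 8.5/0.9333 = 9.107 cmH2O·s/L.
C = Vt/(Pplat − PEEP) = 450.0 / (17.0 − 5) = 450.0/12.0 = 37.5 mL/cmH2O.
τ = R × C = 9.107 × 0.0375 L/cmH2O = 0.3415 s.
Fraction remaining at end-expiration = e^(−Te/τ) = e^(−0.30/0.3415) = 0.4154 → 41.54%.

41.5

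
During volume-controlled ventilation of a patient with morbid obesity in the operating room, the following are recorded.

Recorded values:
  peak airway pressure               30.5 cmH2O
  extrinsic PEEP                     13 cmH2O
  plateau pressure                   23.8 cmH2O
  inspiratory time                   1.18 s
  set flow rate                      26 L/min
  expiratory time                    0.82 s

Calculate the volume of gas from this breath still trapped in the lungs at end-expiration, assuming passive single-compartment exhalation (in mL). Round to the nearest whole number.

167

Flow: 26 L/min ÷ 60 = 0.4333 L/s.
Vt = flow × Ti = 0.4333 L/s × 1.18 s × 1000 mL/L = 511.29 mL.
R = (PIP − Pplat)/V̇ = (30.5 − 23.8) / 0.4333 = 6.7/0.4333 = 15.463 cmH2O·s/L.
C = Vt/(Pplat − PEEP) = 511.29 / (23.8 − 13) = 511.29/10.8 = 47.342 mL/cmH2O.
τ = R × C = 15.463 × 0.04734 L/cmH2O = 0.732 s.
Fraction remaining = e^(−Te/τ) = e^(−0.82/0.732) = 0.3262.
Trapped volume = 511.29 × 0.3262 = 166.78 mL.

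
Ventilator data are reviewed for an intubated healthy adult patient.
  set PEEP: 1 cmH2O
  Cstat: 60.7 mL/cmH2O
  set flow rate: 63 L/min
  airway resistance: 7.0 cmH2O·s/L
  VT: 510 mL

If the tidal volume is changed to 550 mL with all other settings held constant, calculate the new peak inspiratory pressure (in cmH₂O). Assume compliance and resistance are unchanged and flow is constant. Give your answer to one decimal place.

17.4

Flow: 63 L/min ÷ 60 = 1.05 L/s.
PIP = Vt/C + R·V̇ + PEEP (constant-flow equation of motion).
Only the elastic term changes: ΔPIP = ΔVt / C = (550 − 510) / 60.7 = 0.659 cmH2O.
Original PIP = 510/60.7 + 7.0×1.05 + 1 = 16.752 cmH2O; new PIP = 16.752 + (0.659) = 17.411 cmH2O.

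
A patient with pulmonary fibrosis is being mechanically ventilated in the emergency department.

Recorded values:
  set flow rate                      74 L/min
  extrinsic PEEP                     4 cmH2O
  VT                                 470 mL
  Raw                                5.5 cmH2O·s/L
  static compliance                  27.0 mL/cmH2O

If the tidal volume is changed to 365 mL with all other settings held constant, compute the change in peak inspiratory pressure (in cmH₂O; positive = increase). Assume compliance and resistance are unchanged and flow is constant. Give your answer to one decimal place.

PIP = Vt/C + R·V̇ + PEEP (constant-flow equation of motion).
Only the elastic term changes: ΔPIP = ΔVt / C = (365 − 470) / 27.0 = -3.889 cmH2O.

-3.9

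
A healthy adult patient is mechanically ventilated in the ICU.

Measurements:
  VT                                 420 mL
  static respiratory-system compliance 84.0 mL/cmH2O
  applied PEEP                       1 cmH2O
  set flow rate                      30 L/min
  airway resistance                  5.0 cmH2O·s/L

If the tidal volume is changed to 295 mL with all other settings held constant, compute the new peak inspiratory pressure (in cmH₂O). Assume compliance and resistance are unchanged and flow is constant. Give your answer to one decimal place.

7.0

Flow: 30 L/min ÷ 60 = 0.5 L/s.
PIP = Vt/C + R·V̇ + PEEP (constant-flow equation of motion).
Only the elastic term changes: ΔPIP = ΔVt / C = (295 − 420) / 84.0 = -1.488 cmH2O.
Original PIP = 420/84.0 + 5.0×0.5 + 1 = 8.5 cmH2O; new PIP = 8.5 + (-1.488) = 7.012 cmH2O.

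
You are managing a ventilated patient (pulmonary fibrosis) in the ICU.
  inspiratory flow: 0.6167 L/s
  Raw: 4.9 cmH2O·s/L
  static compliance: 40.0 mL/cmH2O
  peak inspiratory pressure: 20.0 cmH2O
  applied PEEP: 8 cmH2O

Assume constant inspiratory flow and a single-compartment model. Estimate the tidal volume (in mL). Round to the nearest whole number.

359

Equation of motion (constant flow): PIP = Vt/C + R·V̇ + PEEP.
Vt/C = PIP − R·V̇ − PEEP = 20.0 − 3.022 − 8 = 8.978 cmH2O.
Vt = C × 8.978 = 40.0 × 8.978 = 359.12 mL.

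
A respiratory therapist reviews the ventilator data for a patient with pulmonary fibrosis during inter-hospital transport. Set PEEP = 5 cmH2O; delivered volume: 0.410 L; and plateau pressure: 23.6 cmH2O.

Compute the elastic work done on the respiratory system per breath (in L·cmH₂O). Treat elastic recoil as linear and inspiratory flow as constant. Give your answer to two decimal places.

Elastic work ≈ ½ × (Pplat − PEEP) × Vt = 0.5 × (23.6 − 5) × 0.410 L = 0.5 × 18.6 × 0.410 = 3.813 L·cmH2O.

3.81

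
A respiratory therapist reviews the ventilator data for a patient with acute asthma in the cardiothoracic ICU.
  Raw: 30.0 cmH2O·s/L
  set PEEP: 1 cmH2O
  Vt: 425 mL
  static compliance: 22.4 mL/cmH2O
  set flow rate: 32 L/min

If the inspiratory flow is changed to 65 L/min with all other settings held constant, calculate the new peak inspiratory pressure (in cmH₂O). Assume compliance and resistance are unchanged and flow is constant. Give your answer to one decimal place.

52.5

Flow: 32 L/min ÷ 60 = 0.5333 L/s.
New flow: 65 L/min ÷ 60 = 1.0833 L/s.
PIP = Vt/C + R·V̇ + PEEP (constant-flow equation of motion).
Only the resistive term changes: ΔPIP = R × ΔV̇ = 30.0 × (1.0833 − 0.5333) = 30.0 × 0.55 = 16.5 cmH2O.
Original PIP = 425/22.4 + 30.0×0.5333 + 1 = 35.972 cmH2O; new PIP = 35.972 + (16.5) = 52.472 cmH2O.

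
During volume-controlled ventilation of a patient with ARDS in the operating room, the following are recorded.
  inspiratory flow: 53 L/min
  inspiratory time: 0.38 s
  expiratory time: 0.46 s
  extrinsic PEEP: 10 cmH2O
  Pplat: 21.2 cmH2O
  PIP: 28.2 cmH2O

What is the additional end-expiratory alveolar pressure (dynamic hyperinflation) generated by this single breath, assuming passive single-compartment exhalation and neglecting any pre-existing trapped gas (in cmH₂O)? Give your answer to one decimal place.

Flow: 53 L/min ÷ 60 = 0.8833 L/s.
Vt = flow × Ti = 0.8833 L/s × 0.38 s × 1000 mL/L = 335.65 mL.
R = (PIP − Pplat)/V̇ = (28.2 − 21.2) / 0.8833 = 7.0/0.8833 = 7.925 cmH2O·s/L.
C = Vt/(Pplat − PEEP) = 335.65 / (21.2 − 10) = 335.65/11.2 = 29.969 mL/cmH2O.
τ = R × C = 7.925 × 0.02997 L/cmH2O = 0.2375 s.
Fraction remaining = e^(−Te/τ) = e^(−0.46/0.2375) = 0.1442; trapped volume = 335.65 × 0.1442 = 48.401 mL.
Additional alveolar pressure from trapping ≈ V_trapped / C = 48.401 / 29.969 = 1.615 cmH2O.

1.6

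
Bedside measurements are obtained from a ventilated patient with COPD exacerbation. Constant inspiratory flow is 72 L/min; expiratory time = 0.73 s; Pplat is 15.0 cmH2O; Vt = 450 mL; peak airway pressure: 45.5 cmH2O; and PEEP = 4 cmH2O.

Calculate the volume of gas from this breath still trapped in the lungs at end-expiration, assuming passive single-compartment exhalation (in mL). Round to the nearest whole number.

223

Flow: 72 L/min ÷ 60 = 1.2 L/s.
R = (PIP − Pplat)/V̇ = (45.5 − 15.0) / 1.2 = 30.5/1.2 = 25.417 cmH2O·s/L.
C = Vt/(Pplat − PEEP) = 450.0 / (15.0 − 4) = 450.0/11.0 = 40.909 mL/cmH2O.
τ = R × C = 25.417 × 0.04091 L/cmH2O = 1.04 s.
Fraction remaining = e^(−Te/τ) = e^(−0.73/1.04) = 0.4956.
Trapped volume = 450.0 × 0.4956 = 223.02 mL.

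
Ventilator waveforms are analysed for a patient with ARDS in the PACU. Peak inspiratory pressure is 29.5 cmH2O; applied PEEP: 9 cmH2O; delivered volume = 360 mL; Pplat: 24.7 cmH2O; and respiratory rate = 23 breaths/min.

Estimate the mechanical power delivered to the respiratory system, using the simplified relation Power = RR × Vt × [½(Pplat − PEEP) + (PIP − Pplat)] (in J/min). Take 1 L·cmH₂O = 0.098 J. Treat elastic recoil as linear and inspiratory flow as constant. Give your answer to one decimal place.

10.3

Per-breath work = Vt × [½(Pplat−PEEP) + (PIP−Pplat)] = 0.360 × [0.5×15.7 + 4.8] = 0.360 × 12.65 = 4.554 L·cmH2O.
Power = 23 × 4.554 = 104.74 L·cmH2O/min.
× 0.098 J/(L·cmH2O) → 10.265 J/min.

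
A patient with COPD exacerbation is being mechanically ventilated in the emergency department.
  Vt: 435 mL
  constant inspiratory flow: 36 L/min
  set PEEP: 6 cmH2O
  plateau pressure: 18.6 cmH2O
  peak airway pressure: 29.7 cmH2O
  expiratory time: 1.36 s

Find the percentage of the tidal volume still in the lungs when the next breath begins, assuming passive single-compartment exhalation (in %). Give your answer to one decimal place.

11.9

Flow: 36 L/min ÷ 60 = 0.6 L/s.
R = (PIP − Pplat)/V̇ = (29.7 − 18.6) / 0.6 = 11.1/0.6 = 18.5 cmH2O·s/L.
C = Vt/(Pplat − PEEP) = 435.0 / (18.6 − 6) = 435.0/12.6 = 34.524 mL/cmH2O.
τ = R × C = 18.5 × 0.03452 L/cmH2O = 0.6386 s.
Fraction remaining at end-expiration = e^(−Te/τ) = e^(−1.36/0.6386) = 0.1189 → 11.89%.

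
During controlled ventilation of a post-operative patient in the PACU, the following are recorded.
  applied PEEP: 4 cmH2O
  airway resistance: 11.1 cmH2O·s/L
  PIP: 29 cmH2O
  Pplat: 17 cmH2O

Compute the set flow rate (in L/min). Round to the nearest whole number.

flow = (PIP − Pplat) / Raw = (29 − 17) / 11.1 = 1.081 L/s × 60 = 64.86 L/min.

65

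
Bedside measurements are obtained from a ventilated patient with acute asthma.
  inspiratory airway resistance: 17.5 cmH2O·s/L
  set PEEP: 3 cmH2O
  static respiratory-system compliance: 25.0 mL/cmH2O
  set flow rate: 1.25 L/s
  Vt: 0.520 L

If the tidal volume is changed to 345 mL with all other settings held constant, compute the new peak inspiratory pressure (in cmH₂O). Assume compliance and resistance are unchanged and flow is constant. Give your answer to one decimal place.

38.7

PIP = Vt/C + R·V̇ + PEEP (constant-flow equation of motion).
Only the elastic term changes: ΔPIP = ΔVt / C = (345 − 520) / 25.0 = -7.0 cmH2O.
Original PIP = 520/25.0 + 17.5×1.25 + 3 = 45.675 cmH2O; new PIP = 45.675 + (-7.0) = 38.675 cmH2O.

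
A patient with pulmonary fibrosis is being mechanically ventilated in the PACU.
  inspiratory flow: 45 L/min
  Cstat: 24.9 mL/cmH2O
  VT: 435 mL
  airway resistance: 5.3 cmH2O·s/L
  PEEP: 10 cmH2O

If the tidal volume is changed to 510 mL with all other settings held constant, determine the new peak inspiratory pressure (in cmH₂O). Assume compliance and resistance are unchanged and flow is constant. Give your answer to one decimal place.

Flow: 45 L/min ÷ 60 = 0.75 L/s.
PIP = Vt/C + R·V̇ + PEEP (constant-flow equation of motion).
Only the elastic term changes: ΔPIP = ΔVt / C = (510 − 435) / 24.9 = 3.012 cmH2O.
Original PIP = 435/24.9 + 5.3×0.75 + 10 = 31.445 cmH2O; new PIP = 31.445 + (3.012) = 34.457 cmH2O.

34.5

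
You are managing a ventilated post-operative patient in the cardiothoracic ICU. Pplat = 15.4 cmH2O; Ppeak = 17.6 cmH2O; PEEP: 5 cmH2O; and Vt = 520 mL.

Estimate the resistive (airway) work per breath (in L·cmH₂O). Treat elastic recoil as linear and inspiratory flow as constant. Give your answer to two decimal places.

With constant inspiratory flow the resistive pressure is constant at PIP − Pplat = 17.6 − 15.4 = 2.2 cmH2O, so resistive work = 2.2 × 0.520 = 1.144 L·cmH2O.

1.14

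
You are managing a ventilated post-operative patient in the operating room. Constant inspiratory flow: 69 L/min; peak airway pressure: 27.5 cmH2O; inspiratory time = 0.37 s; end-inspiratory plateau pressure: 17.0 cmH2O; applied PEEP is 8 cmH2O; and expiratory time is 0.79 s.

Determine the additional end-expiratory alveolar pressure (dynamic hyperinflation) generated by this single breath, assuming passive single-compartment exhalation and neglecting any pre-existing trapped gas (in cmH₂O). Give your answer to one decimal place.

Flow: 69 L/min ÷ 60 = 1.15 L/s.
Vt = flow × Ti = 1.15 L/s × 0.37 s × 1000 mL/L = 425.5 mL.
R = (PIP − Pplat)/V̇ = (27.5 − 17.0) / 1.15 = 10.5/1.15 = 9.13 cmH2O·s/L.
C = Vt/(Pplat − PEEP) = 425.5 / (17.0 − 8) = 425.5/9.0 = 47.278 mL/cmH2O.
τ = R × C = 9.13 × 0.04728 L/cmH2O = 0.4317 s.
Fraction remaining = e^(−Te/τ) = e^(−0.79/0.4317) = 0.1604; trapped volume = 425.5 × 0.1604 = 68.25 mL.
Additional alveolar pressure from trapping ≈ V_trapped / C = 68.25 / 47.278 = 1.444 cmH2O.

1.4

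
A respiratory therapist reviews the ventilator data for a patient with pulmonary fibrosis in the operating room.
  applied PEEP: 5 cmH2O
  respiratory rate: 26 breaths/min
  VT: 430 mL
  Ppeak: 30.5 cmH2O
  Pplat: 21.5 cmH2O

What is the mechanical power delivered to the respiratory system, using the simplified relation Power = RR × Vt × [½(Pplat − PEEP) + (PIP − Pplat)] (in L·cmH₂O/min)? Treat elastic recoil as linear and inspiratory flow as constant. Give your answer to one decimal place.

192.9

Per-breath work = Vt × [½(Pplat−PEEP) + (PIP−Pplat)] = 0.430 × [0.5×16.5 + 9.0] = 0.430 × 17.25 = 7.418 L·cmH2O.
Power = 26 × 7.418 = 192.87 L·cmH2O/min.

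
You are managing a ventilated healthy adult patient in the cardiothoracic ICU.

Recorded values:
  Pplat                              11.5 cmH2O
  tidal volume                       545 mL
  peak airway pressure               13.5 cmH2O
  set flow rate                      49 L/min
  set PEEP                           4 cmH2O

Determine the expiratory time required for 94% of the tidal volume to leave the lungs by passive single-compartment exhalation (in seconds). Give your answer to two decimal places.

Flow: 49 L/min ÷ 60 = 0.8167 L/s.
R = (PIP − Pplat)/V̇ = (13.5 − 11.5) / 0.8167 = 2.0/0.8167 = 2.449 cmH2O·s/L.
C = Vt/(Pplat − PEEP) = 545.0 / (11.5 − 4) = 545.0/7.5 = 72.667 mL/cmH2O.
τ = R × C = 2.449 × 0.07267 L/cmH2O = 0.178 s.
t = −τ·ln(1 − 0.94) = −0.178·ln(0.06) = 0.5008 s.

0.50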